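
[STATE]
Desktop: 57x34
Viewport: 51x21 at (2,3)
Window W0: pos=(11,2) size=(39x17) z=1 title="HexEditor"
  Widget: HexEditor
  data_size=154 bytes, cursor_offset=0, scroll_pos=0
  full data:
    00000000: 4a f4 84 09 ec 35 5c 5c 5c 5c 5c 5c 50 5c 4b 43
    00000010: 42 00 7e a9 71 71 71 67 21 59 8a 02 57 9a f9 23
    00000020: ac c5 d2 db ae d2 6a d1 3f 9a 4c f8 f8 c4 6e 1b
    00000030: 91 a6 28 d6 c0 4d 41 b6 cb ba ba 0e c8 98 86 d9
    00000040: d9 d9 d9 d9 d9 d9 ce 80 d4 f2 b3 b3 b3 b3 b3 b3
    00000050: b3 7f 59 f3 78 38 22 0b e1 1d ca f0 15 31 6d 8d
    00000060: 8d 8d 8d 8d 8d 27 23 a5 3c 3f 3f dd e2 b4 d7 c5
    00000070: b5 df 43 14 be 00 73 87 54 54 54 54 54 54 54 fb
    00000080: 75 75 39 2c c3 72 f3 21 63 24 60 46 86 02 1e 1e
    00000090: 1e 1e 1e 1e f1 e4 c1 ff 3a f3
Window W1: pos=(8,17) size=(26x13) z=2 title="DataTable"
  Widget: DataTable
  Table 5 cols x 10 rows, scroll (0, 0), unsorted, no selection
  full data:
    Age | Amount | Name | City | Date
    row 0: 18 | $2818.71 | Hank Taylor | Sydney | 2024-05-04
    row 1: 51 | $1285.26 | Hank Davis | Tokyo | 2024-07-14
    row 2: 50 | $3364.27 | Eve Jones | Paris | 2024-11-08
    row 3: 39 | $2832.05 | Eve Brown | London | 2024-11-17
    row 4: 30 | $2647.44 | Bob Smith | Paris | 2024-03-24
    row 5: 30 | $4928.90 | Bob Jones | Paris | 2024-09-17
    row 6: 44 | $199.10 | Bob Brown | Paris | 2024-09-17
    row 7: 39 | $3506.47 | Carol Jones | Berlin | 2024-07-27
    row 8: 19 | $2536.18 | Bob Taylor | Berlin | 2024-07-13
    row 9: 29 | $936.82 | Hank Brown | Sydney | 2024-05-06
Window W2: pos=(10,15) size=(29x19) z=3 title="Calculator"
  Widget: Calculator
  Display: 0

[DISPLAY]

         ┃ HexEditor                           ┃   
         ┠─────────────────────────────────────┨   
         ┃00000000  4A f4 84 09 ec 35 5c 5c  5c┃   
         ┃00000010  42 00 7e a9 71 71 71 67  21┃   
         ┃00000020  ac c5 d2 db ae d2 6a d1  3f┃   
         ┃00000030  91 a6 28 d6 c0 4d 41 b6  cb┃   
         ┃00000040  d9 d9 d9 d9 d9 d9 ce 80  d4┃   
         ┃00000050  b3 7f 59 f3 78 38 22 0b  e1┃   
         ┃00000060  8d 8d 8d 8d 8d 27 23 a5  3c┃   
         ┃00000070  b5 df 43 14 be 00 73 87  54┃   
         ┃00000080  75 75 39 2c c3 72 f3 21  63┃   
         ┃00000090  1e 1e 1e 1e f1 e4 c1 ff  3a┃   
        ┏━━━━━━━━━━━━━━━━━━━━━━━━━━━┓          ┃   
        ┃ Calculator                ┃          ┃   
      ┏━┠───────────────────────────┨          ┃   
      ┃ ┃                          0┃━━━━━━━━━━┛   
      ┠─┃┌───┬───┬───┬───┐          ┃              
      ┃A┃│ 7 │ 8 │ 9 │ ÷ │          ┃              
      ┃─┃├───┼───┼───┼───┤          ┃              
      ┃1┃│ 4 │ 5 │ 6 │ × │          ┃              
      ┃5┃├───┼───┼───┼───┤          ┃              


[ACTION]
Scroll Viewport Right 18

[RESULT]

     ┃ HexEditor                           ┃       
     ┠─────────────────────────────────────┨       
     ┃00000000  4A f4 84 09 ec 35 5c 5c  5c┃       
     ┃00000010  42 00 7e a9 71 71 71 67  21┃       
     ┃00000020  ac c5 d2 db ae d2 6a d1  3f┃       
     ┃00000030  91 a6 28 d6 c0 4d 41 b6  cb┃       
     ┃00000040  d9 d9 d9 d9 d9 d9 ce 80  d4┃       
     ┃00000050  b3 7f 59 f3 78 38 22 0b  e1┃       
     ┃00000060  8d 8d 8d 8d 8d 27 23 a5  3c┃       
     ┃00000070  b5 df 43 14 be 00 73 87  54┃       
     ┃00000080  75 75 39 2c c3 72 f3 21  63┃       
     ┃00000090  1e 1e 1e 1e f1 e4 c1 ff  3a┃       
    ┏━━━━━━━━━━━━━━━━━━━━━━━━━━━┓          ┃       
    ┃ Calculator                ┃          ┃       
  ┏━┠───────────────────────────┨          ┃       
  ┃ ┃                          0┃━━━━━━━━━━┛       
  ┠─┃┌───┬───┬───┬───┐          ┃                  
  ┃A┃│ 7 │ 8 │ 9 │ ÷ │          ┃                  
  ┃─┃├───┼───┼───┼───┤          ┃                  
  ┃1┃│ 4 │ 5 │ 6 │ × │          ┃                  
  ┃5┃├───┼───┼───┼───┤          ┃                  


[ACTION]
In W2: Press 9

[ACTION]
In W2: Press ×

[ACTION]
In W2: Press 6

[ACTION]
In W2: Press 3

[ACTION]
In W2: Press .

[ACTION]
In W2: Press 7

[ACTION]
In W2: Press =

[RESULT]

     ┃ HexEditor                           ┃       
     ┠─────────────────────────────────────┨       
     ┃00000000  4A f4 84 09 ec 35 5c 5c  5c┃       
     ┃00000010  42 00 7e a9 71 71 71 67  21┃       
     ┃00000020  ac c5 d2 db ae d2 6a d1  3f┃       
     ┃00000030  91 a6 28 d6 c0 4d 41 b6  cb┃       
     ┃00000040  d9 d9 d9 d9 d9 d9 ce 80  d4┃       
     ┃00000050  b3 7f 59 f3 78 38 22 0b  e1┃       
     ┃00000060  8d 8d 8d 8d 8d 27 23 a5  3c┃       
     ┃00000070  b5 df 43 14 be 00 73 87  54┃       
     ┃00000080  75 75 39 2c c3 72 f3 21  63┃       
     ┃00000090  1e 1e 1e 1e f1 e4 c1 ff  3a┃       
    ┏━━━━━━━━━━━━━━━━━━━━━━━━━━━┓          ┃       
    ┃ Calculator                ┃          ┃       
  ┏━┠───────────────────────────┨          ┃       
  ┃ ┃                      573.3┃━━━━━━━━━━┛       
  ┠─┃┌───┬───┬───┬───┐          ┃                  
  ┃A┃│ 7 │ 8 │ 9 │ ÷ │          ┃                  
  ┃─┃├───┼───┼───┼───┤          ┃                  
  ┃1┃│ 4 │ 5 │ 6 │ × │          ┃                  
  ┃5┃├───┼───┼───┼───┤          ┃                  


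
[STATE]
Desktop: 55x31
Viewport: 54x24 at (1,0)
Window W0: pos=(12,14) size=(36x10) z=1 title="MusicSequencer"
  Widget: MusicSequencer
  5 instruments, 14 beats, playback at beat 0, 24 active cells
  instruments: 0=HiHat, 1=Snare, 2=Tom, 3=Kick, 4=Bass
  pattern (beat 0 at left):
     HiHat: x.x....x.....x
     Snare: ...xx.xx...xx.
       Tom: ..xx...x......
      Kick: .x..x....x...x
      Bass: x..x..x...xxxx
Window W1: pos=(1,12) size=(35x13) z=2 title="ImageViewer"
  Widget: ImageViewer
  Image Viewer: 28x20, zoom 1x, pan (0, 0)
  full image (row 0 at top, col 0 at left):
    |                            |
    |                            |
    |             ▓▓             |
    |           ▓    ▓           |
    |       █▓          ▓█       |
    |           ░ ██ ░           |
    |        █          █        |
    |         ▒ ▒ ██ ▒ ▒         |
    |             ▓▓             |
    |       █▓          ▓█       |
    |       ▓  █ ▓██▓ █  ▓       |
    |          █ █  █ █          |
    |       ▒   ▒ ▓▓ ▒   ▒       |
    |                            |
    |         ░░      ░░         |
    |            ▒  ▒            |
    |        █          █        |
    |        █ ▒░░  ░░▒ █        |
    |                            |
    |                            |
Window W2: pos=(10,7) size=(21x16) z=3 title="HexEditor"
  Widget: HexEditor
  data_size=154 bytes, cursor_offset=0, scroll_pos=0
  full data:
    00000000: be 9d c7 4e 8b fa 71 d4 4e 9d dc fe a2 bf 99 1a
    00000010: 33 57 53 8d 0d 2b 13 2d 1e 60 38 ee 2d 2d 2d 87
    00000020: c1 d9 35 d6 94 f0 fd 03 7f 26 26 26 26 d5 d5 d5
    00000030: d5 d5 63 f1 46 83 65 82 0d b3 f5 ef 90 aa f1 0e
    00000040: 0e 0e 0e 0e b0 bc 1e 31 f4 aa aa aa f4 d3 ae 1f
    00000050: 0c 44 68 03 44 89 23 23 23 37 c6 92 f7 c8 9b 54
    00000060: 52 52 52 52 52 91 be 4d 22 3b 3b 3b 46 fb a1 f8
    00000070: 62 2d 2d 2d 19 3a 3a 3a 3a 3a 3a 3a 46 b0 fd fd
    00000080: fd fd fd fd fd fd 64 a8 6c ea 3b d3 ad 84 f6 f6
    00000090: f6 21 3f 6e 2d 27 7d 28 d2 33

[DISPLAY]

                                                      
                                                      
                                                      
                                                      
                                                      
                                                      
                                                      
         ┏━━━━━━━━━━━━━━━━━━━┓                        
         ┃ HexEditor         ┃                        
         ┠───────────────────┨                        
         ┃00000000  BE 9d c7 ┃                        
         ┃00000010  33 57 53 ┃                        
┏━━━━━━━━┃00000020  c1 d9 35 ┃━━━━┓                   
┃ ImageVi┃00000030  d5 d5 63 ┃    ┃                   
┠────────┃00000040  0e 0e 0e ┃────┨━━━━━━━━━━━┓       
┃        ┃00000050  0c 44 68 ┃    ┃           ┃       
┃        ┃00000060  52 52 52 ┃    ┃───────────┨       
┃        ┃00000070  62 2d 2d ┃    ┃           ┃       
┃        ┃00000080  fd fd fd ┃    ┃           ┃       
┃       █┃00000090  f6 21 3f ┃    ┃           ┃       
┃        ┃                   ┃    ┃           ┃       
┃        ┃                   ┃    ┃           ┃       
┃        ┗━━━━━━━━━━━━━━━━━━━┛    ┃           ┃       
┃             ▓▓                  ┃━━━━━━━━━━━┛       


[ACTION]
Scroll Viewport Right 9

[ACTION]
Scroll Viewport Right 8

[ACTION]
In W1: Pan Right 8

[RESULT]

                                                      
                                                      
                                                      
                                                      
                                                      
                                                      
                                                      
         ┏━━━━━━━━━━━━━━━━━━━┓                        
         ┃ HexEditor         ┃                        
         ┠───────────────────┨                        
         ┃00000000  BE 9d c7 ┃                        
         ┃00000010  33 57 53 ┃                        
┏━━━━━━━━┃00000020  c1 d9 35 ┃━━━━┓                   
┃ ImageVi┃00000030  d5 d5 63 ┃    ┃                   
┠────────┃00000040  0e 0e 0e ┃────┨━━━━━━━━━━━┓       
┃        ┃00000050  0c 44 68 ┃    ┃           ┃       
┃        ┃00000060  52 52 52 ┃    ┃───────────┨       
┃     ▓▓ ┃00000070  62 2d 2d ┃    ┃           ┃       
┃   ▓    ┃00000080  fd fd fd ┃    ┃           ┃       
┃▓       ┃00000090  f6 21 3f ┃    ┃           ┃       
┃   ░ ██ ┃                   ┃    ┃           ┃       
┃█       ┃                   ┃    ┃           ┃       
┃ ▒ ▒ ██ ┗━━━━━━━━━━━━━━━━━━━┛    ┃           ┃       
┃     ▓▓                          ┃━━━━━━━━━━━┛       


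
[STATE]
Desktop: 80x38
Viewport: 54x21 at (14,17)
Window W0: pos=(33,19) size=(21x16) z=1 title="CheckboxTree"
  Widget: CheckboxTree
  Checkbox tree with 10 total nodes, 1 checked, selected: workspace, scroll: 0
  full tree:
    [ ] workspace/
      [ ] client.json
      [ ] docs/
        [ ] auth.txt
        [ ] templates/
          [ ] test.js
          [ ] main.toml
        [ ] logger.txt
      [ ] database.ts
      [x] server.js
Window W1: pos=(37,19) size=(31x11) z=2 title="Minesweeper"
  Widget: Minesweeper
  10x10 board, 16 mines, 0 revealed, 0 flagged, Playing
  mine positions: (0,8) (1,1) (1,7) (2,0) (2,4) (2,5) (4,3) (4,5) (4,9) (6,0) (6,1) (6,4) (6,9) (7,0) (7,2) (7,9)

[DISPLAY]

                                                      
                                                      
                   ┏━━━┏━━━━━━━━━━━━━━━━━━━━━━━━━━━━━┓
                   ┃ Ch┃ Minesweeper                 ┃
                   ┠───┠─────────────────────────────┨
                   ┃>[-┃■■■■■■■■■■                   ┃
                   ┃   ┃■■■■■■■■■■                   ┃
                   ┃   ┃■■■■■■■■■■                   ┃
                   ┃   ┃■■■■■■■■■■                   ┃
                   ┃   ┃■■■■■■■■■■                   ┃
                   ┃   ┃■■■■■■■■■■                   ┃
                   ┃   ┃■■■■■■■■■■                   ┃
                   ┃   ┗━━━━━━━━━━━━━━━━━━━━━━━━━━━━━┛
                   ┃   [ ] database.ts ┃              
                   ┃   [x] server.js   ┃              
                   ┃                   ┃              
                   ┃                   ┃              
                   ┗━━━━━━━━━━━━━━━━━━━┛              
                                                      
                                                      
                                                      


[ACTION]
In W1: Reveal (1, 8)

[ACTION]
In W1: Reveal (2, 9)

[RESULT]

                                                      
                                                      
                   ┏━━━┏━━━━━━━━━━━━━━━━━━━━━━━━━━━━━┓
                   ┃ Ch┃ Minesweeper                 ┃
                   ┠───┠─────────────────────────────┨
                   ┃>[-┃■■■■■■■■■■                   ┃
                   ┃   ┃■■■■■■■■21                   ┃
                   ┃   ┃■■■■■■■■1                    ┃
                   ┃   ┃■■■■■■■■11                   ┃
                   ┃   ┃■■■■■■■■■■                   ┃
                   ┃   ┃■■■■■■■■■■                   ┃
                   ┃   ┃■■■■■■■■■■                   ┃
                   ┃   ┗━━━━━━━━━━━━━━━━━━━━━━━━━━━━━┛
                   ┃   [ ] database.ts ┃              
                   ┃   [x] server.js   ┃              
                   ┃                   ┃              
                   ┃                   ┃              
                   ┗━━━━━━━━━━━━━━━━━━━┛              
                                                      
                                                      
                                                      


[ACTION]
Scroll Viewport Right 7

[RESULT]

                                                      
                                                      
            ┏━━━┏━━━━━━━━━━━━━━━━━━━━━━━━━━━━━┓       
            ┃ Ch┃ Minesweeper                 ┃       
            ┠───┠─────────────────────────────┨       
            ┃>[-┃■■■■■■■■■■                   ┃       
            ┃   ┃■■■■■■■■21                   ┃       
            ┃   ┃■■■■■■■■1                    ┃       
            ┃   ┃■■■■■■■■11                   ┃       
            ┃   ┃■■■■■■■■■■                   ┃       
            ┃   ┃■■■■■■■■■■                   ┃       
            ┃   ┃■■■■■■■■■■                   ┃       
            ┃   ┗━━━━━━━━━━━━━━━━━━━━━━━━━━━━━┛       
            ┃   [ ] database.ts ┃                     
            ┃   [x] server.js   ┃                     
            ┃                   ┃                     
            ┃                   ┃                     
            ┗━━━━━━━━━━━━━━━━━━━┛                     
                                                      
                                                      
                                                      


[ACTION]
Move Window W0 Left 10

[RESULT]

                                                      
                                                      
  ┏━━━━━━━━━━━━━┏━━━━━━━━━━━━━━━━━━━━━━━━━━━━━┓       
  ┃ CheckboxTree┃ Minesweeper                 ┃       
  ┠─────────────┠─────────────────────────────┨       
  ┃>[-] workspac┃■■■■■■■■■■                   ┃       
  ┃   [ ] client┃■■■■■■■■21                   ┃       
  ┃   [ ] docs/ ┃■■■■■■■■1                    ┃       
  ┃     [ ] auth┃■■■■■■■■11                   ┃       
  ┃     [ ] temp┃■■■■■■■■■■                   ┃       
  ┃       [ ] te┃■■■■■■■■■■                   ┃       
  ┃       [ ] ma┃■■■■■■■■■■                   ┃       
  ┃     [ ] logg┗━━━━━━━━━━━━━━━━━━━━━━━━━━━━━┛       
  ┃   [ ] database.ts ┃                               
  ┃   [x] server.js   ┃                               
  ┃                   ┃                               
  ┃                   ┃                               
  ┗━━━━━━━━━━━━━━━━━━━┛                               
                                                      
                                                      
                                                      


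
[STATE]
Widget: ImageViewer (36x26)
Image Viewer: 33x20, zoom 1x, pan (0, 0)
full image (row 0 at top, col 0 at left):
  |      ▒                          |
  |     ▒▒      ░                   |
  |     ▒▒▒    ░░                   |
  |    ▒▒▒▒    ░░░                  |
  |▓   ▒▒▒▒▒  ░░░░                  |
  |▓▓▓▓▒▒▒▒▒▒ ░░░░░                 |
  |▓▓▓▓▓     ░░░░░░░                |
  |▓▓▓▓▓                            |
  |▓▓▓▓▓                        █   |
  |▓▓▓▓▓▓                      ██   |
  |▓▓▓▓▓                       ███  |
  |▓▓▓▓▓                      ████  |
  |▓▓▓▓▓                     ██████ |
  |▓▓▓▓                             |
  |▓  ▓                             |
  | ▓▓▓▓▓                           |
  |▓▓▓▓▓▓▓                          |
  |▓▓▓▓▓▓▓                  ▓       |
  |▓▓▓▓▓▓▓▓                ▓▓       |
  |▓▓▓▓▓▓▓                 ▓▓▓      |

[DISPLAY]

      ▒                             
     ▒▒      ░                      
     ▒▒▒    ░░                      
    ▒▒▒▒    ░░░                     
▓   ▒▒▒▒▒  ░░░░                     
▓▓▓▓▒▒▒▒▒▒ ░░░░░                    
▓▓▓▓▓     ░░░░░░░                   
▓▓▓▓▓                               
▓▓▓▓▓                        █      
▓▓▓▓▓▓                      ██      
▓▓▓▓▓                       ███     
▓▓▓▓▓                      ████     
▓▓▓▓▓                     ██████    
▓▓▓▓                                
▓  ▓                                
 ▓▓▓▓▓                              
▓▓▓▓▓▓▓                             
▓▓▓▓▓▓▓                  ▓          
▓▓▓▓▓▓▓▓                ▓▓          
▓▓▓▓▓▓▓                 ▓▓▓         
                                    
                                    
                                    
                                    
                                    
                                    


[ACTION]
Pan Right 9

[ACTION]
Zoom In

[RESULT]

   ▒▒                               
   ▒▒                               
 ▒▒▒▒            ░░                 
 ▒▒▒▒            ░░                 
 ▒▒▒▒▒▒        ░░░░                 
 ▒▒▒▒▒▒        ░░░░                 
▒▒▒▒▒▒▒        ░░░░░░               
▒▒▒▒▒▒▒        ░░░░░░               
▒▒▒▒▒▒▒▒▒    ░░░░░░░░               
▒▒▒▒▒▒▒▒▒    ░░░░░░░░               
▒▒▒▒▒▒▒▒▒▒▒  ░░░░░░░░░░             
▒▒▒▒▒▒▒▒▒▒▒  ░░░░░░░░░░             
▓          ░░░░░░░░░░░░░░           
▓          ░░░░░░░░░░░░░░           
▓                                   
▓                                   
▓                                   
▓                                   
▓▓▓                                 
▓▓▓                                 
▓                                   
▓                                   
▓                                   
▓                                   
▓                                   
▓                                   


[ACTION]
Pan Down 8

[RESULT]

▒▒▒▒▒▒▒▒▒    ░░░░░░░░               
▒▒▒▒▒▒▒▒▒    ░░░░░░░░               
▒▒▒▒▒▒▒▒▒▒▒  ░░░░░░░░░░             
▒▒▒▒▒▒▒▒▒▒▒  ░░░░░░░░░░             
▓          ░░░░░░░░░░░░░░           
▓          ░░░░░░░░░░░░░░           
▓                                   
▓                                   
▓                                   
▓                                   
▓▓▓                                 
▓▓▓                                 
▓                                   
▓                                   
▓                                   
▓                                   
▓                                   
▓                                   
                                    
                                    
                                    
                                    
▓▓▓                                 
▓▓▓                                 
▓▓▓▓▓                               
▓▓▓▓▓                               


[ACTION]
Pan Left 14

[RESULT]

▓▓      ▒▒▒▒▒▒▒▒▒▒    ░░░░░░░░      
▓▓      ▒▒▒▒▒▒▒▒▒▒    ░░░░░░░░      
▓▓▓▓▓▓▓▓▒▒▒▒▒▒▒▒▒▒▒▒  ░░░░░░░░░░    
▓▓▓▓▓▓▓▓▒▒▒▒▒▒▒▒▒▒▒▒  ░░░░░░░░░░    
▓▓▓▓▓▓▓▓▓▓          ░░░░░░░░░░░░░░  
▓▓▓▓▓▓▓▓▓▓          ░░░░░░░░░░░░░░  
▓▓▓▓▓▓▓▓▓▓                          
▓▓▓▓▓▓▓▓▓▓                          
▓▓▓▓▓▓▓▓▓▓                          
▓▓▓▓▓▓▓▓▓▓                          
▓▓▓▓▓▓▓▓▓▓▓▓                        
▓▓▓▓▓▓▓▓▓▓▓▓                        
▓▓▓▓▓▓▓▓▓▓                          
▓▓▓▓▓▓▓▓▓▓                          
▓▓▓▓▓▓▓▓▓▓                          
▓▓▓▓▓▓▓▓▓▓                          
▓▓▓▓▓▓▓▓▓▓                          
▓▓▓▓▓▓▓▓▓▓                          
▓▓▓▓▓▓▓▓                            
▓▓▓▓▓▓▓▓                            
▓▓    ▓▓                            
▓▓    ▓▓                            
  ▓▓▓▓▓▓▓▓▓▓                        
  ▓▓▓▓▓▓▓▓▓▓                        
▓▓▓▓▓▓▓▓▓▓▓▓▓▓                      
▓▓▓▓▓▓▓▓▓▓▓▓▓▓                      


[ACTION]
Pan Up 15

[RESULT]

            ▒▒                      
            ▒▒                      
          ▒▒▒▒            ░░        
          ▒▒▒▒            ░░        
          ▒▒▒▒▒▒        ░░░░        
          ▒▒▒▒▒▒        ░░░░        
        ▒▒▒▒▒▒▒▒        ░░░░░░      
        ▒▒▒▒▒▒▒▒        ░░░░░░      
▓▓      ▒▒▒▒▒▒▒▒▒▒    ░░░░░░░░      
▓▓      ▒▒▒▒▒▒▒▒▒▒    ░░░░░░░░      
▓▓▓▓▓▓▓▓▒▒▒▒▒▒▒▒▒▒▒▒  ░░░░░░░░░░    
▓▓▓▓▓▓▓▓▒▒▒▒▒▒▒▒▒▒▒▒  ░░░░░░░░░░    
▓▓▓▓▓▓▓▓▓▓          ░░░░░░░░░░░░░░  
▓▓▓▓▓▓▓▓▓▓          ░░░░░░░░░░░░░░  
▓▓▓▓▓▓▓▓▓▓                          
▓▓▓▓▓▓▓▓▓▓                          
▓▓▓▓▓▓▓▓▓▓                          
▓▓▓▓▓▓▓▓▓▓                          
▓▓▓▓▓▓▓▓▓▓▓▓                        
▓▓▓▓▓▓▓▓▓▓▓▓                        
▓▓▓▓▓▓▓▓▓▓                          
▓▓▓▓▓▓▓▓▓▓                          
▓▓▓▓▓▓▓▓▓▓                          
▓▓▓▓▓▓▓▓▓▓                          
▓▓▓▓▓▓▓▓▓▓                          
▓▓▓▓▓▓▓▓▓▓                          


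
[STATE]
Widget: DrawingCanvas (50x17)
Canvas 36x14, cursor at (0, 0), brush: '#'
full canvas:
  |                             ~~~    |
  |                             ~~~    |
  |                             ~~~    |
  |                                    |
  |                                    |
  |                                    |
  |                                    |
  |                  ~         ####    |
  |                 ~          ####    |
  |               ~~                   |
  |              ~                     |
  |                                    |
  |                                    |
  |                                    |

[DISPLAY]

+                            ~~~                  
                             ~~~                  
                             ~~~                  
                                                  
                                                  
                                                  
                                                  
                  ~         ####                  
                 ~          ####                  
               ~~                                 
              ~                                   
                                                  
                                                  
                                                  
                                                  
                                                  
                                                  


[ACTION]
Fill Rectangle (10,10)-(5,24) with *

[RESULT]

+                            ~~~                  
                             ~~~                  
                             ~~~                  
                                                  
                                                  
          ***************                         
          ***************                         
          ***************   ####                  
          ***************   ####                  
          ***************                         
          ***************                         
                                                  
                                                  
                                                  
                                                  
                                                  
                                                  


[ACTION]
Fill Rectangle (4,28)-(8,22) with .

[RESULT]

+                            ~~~                  
                             ~~~                  
                             ~~~                  
                                                  
                      .......                     
          ************.......                     
          ************.......                     
          ************.......###                  
          ************.......###                  
          ***************                         
          ***************                         
                                                  
                                                  
                                                  
                                                  
                                                  
                                                  


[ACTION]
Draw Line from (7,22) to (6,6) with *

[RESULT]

+                            ~~~                  
                             ~~~                  
                             ~~~                  
                                                  
                      .......                     
          ************.......                     
      ****************.......                     
          *************......###                  
          ************.......###                  
          ***************                         
          ***************                         
                                                  
                                                  
                                                  
                                                  
                                                  
                                                  


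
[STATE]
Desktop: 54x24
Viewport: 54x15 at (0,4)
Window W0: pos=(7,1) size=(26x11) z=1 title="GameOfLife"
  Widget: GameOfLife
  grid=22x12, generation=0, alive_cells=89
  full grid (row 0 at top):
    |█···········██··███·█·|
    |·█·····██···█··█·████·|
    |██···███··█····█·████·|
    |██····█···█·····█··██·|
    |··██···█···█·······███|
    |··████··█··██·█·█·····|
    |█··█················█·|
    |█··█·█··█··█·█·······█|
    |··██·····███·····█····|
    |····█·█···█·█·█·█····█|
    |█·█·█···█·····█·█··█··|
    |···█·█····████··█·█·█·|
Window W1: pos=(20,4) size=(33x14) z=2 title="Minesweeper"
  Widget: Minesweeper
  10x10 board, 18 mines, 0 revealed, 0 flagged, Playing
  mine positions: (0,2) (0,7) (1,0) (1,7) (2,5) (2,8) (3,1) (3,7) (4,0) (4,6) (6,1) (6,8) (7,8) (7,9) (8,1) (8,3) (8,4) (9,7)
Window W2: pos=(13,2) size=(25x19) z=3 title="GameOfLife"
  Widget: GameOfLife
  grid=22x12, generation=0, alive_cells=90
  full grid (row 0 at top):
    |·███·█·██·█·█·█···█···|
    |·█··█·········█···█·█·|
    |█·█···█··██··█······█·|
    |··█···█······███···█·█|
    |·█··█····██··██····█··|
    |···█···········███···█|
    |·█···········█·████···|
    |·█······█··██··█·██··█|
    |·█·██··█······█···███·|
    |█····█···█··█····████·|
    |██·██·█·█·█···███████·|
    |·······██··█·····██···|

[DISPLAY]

       ┃Gen: ┠───────────────────────┨━━━━━━━━━━━━━━┓ 
       ┃██···┃Gen: 0                 ┃              ┃ 
       ┃··██·┃·███·█·██·█·█·█···█··· ┃──────────────┨ 
       ┃··███┃·█··█·········█···█·█· ┃              ┃ 
       ┃█··█·┃█·█···█··██··█······█· ┃              ┃ 
       ┃█··█·┃··█···█······███···█·█ ┃              ┃ 
       ┃··██·┃·█··█····██··██····█·· ┃              ┃ 
       ┗━━━━━┃···█···········███···█ ┃              ┃ 
             ┃·█···········█·████··· ┃              ┃ 
             ┃·█······█··██··█·██··█ ┃              ┃ 
             ┃·█·██··█······█···███· ┃              ┃ 
             ┃█····█···█··█····████· ┃              ┃ 
             ┃██·██·█·█·█···███████· ┃              ┃ 
             ┃·······██··█·····██··· ┃━━━━━━━━━━━━━━┛ 
             ┃                       ┃                


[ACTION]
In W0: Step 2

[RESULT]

       ┃Gen: ┠───────────────────────┨━━━━━━━━━━━━━━┓ 
       ┃····█┃Gen: 0                 ┃              ┃ 
       ┃·····┃·███·█·██·█·█·█···█··· ┃──────────────┨ 
       ┃·····┃·█··█·········█···█·█· ┃              ┃ 
       ┃██···┃█·█···█··██··█······█· ┃              ┃ 
       ┃·█·█·┃··█···█······███···█·█ ┃              ┃ 
       ┃·····┃·█··█····██··██····█·· ┃              ┃ 
       ┗━━━━━┃···█···········███···█ ┃              ┃ 
             ┃·█···········█·████··· ┃              ┃ 
             ┃·█······█··██··█·██··█ ┃              ┃ 
             ┃·█·██··█······█···███· ┃              ┃ 
             ┃█····█···█··█····████· ┃              ┃ 
             ┃██·██·█·█·█···███████· ┃              ┃ 
             ┃·······██··█·····██··· ┃━━━━━━━━━━━━━━┛ 
             ┃                       ┃                


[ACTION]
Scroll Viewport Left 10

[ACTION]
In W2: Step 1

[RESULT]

       ┃Gen: ┠───────────────────────┨━━━━━━━━━━━━━━┓ 
       ┃····█┃Gen: 1                 ┃              ┃ 
       ┃·····┃·████········█·····█·· ┃──────────────┨ 
       ┃·····┃█···█████·██··█······· ┃              ┃ 
       ┃██···┃··██·█·······█·█····██ ┃              ┃ 
       ┃·█·█·┃··██·█······█··█···█·· ┃              ┃ 
       ┃·····┃··██·········█····█··· ┃              ┃ 
       ┗━━━━━┃··█··········█········ ┃              ┃ 
             ┃··█·········█········· ┃              ┃ 
             ┃██··········██·█····█· ┃              ┃ 
             ┃███·█···█··███··█····█ ┃              ┃ 
             ┃█····█████···██······█ ┃              ┃ 
             ┃██··███·█·██···█····█· ┃              ┃ 
             ┃·······███·····█······ ┃━━━━━━━━━━━━━━┛ 
             ┃                       ┃                


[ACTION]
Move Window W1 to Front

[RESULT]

       ┃Gen: ┠──────┏━━━━━━━━━━━━━━━━━━━━━━━━━━━━━━━┓ 
       ┃····█┃Gen: 1┃ Minesweeper                   ┃ 
       ┃·····┃·████·┠───────────────────────────────┨ 
       ┃·····┃█···██┃■■■■■■■■■■                     ┃ 
       ┃██···┃··██·█┃■■■■■■■■■■                     ┃ 
       ┃·█·█·┃··██·█┃■■■■■■■■■■                     ┃ 
       ┃·····┃··██··┃■■■■■■■■■■                     ┃ 
       ┗━━━━━┃··█···┃■■■■■■■■■■                     ┃ 
             ┃··█···┃■■■■■■■■■■                     ┃ 
             ┃██····┃■■■■■■■■■■                     ┃ 
             ┃███·█·┃■■■■■■■■■■                     ┃ 
             ┃█····█┃■■■■■■■■■■                     ┃ 
             ┃██··██┃■■■■■■■■■■                     ┃ 
             ┃······┗━━━━━━━━━━━━━━━━━━━━━━━━━━━━━━━┛ 
             ┃                       ┃                


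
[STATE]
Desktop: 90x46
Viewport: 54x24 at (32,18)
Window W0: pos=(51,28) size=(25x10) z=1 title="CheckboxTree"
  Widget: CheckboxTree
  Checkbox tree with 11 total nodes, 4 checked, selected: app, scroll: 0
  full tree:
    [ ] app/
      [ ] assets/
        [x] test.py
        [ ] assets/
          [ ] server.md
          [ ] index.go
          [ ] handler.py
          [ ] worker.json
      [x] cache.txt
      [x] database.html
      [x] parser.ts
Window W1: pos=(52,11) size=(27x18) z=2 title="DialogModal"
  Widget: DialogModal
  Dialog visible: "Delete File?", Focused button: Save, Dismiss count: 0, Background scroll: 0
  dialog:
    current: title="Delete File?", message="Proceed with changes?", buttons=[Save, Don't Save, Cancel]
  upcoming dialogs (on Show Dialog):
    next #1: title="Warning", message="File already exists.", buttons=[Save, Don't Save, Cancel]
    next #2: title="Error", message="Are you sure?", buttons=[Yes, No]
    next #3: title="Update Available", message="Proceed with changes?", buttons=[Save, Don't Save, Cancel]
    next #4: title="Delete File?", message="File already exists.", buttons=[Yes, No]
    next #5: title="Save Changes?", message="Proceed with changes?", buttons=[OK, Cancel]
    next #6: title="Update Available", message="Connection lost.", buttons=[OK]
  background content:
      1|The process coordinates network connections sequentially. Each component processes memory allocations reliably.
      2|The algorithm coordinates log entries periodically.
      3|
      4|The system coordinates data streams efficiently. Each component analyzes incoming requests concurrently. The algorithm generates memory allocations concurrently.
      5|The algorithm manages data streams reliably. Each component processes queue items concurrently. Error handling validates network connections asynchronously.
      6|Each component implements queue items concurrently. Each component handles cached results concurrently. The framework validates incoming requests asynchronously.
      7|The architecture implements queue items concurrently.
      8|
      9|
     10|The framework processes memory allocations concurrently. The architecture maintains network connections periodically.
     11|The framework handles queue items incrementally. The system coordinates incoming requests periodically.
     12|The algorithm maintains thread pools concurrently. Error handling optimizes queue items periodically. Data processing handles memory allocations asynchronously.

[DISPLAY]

                    ┃Th┌───────────────────┐at┃       
                    ┃Ea│    Delete File?   │ts┃       
                    ┃Th│Proceed with change│en┃       
                    ┃  │[Save]  Don't Save │  ┃       
                    ┃  └───────────────────┘  ┃       
                    ┃The framework processes m┃       
                    ┃The framework handles que┃       
                    ┃The algorithm maintains t┃       
                    ┃                         ┃       
                    ┃                         ┃       
                   ┏┗━━━━━━━━━━━━━━━━━━━━━━━━━┛       
                   ┃ CheckboxTree          ┃          
                   ┠───────────────────────┨          
                   ┃>[-] app/              ┃          
                   ┃   [-] assets/         ┃          
                   ┃     [x] test.py       ┃          
                   ┃     [ ] assets/       ┃          
                   ┃       [ ] server.md   ┃          
                   ┃       [ ] index.go    ┃          
                   ┗━━━━━━━━━━━━━━━━━━━━━━━┛          
                                                      
                                                      
                                                      
                                                      


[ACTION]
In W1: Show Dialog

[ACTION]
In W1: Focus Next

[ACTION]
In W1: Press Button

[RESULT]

                    ┃The algorithm manages dat┃       
                    ┃Each component implements┃       
                    ┃The architecture implemen┃       
                    ┃                         ┃       
                    ┃                         ┃       
                    ┃The framework processes m┃       
                    ┃The framework handles que┃       
                    ┃The algorithm maintains t┃       
                    ┃                         ┃       
                    ┃                         ┃       
                   ┏┗━━━━━━━━━━━━━━━━━━━━━━━━━┛       
                   ┃ CheckboxTree          ┃          
                   ┠───────────────────────┨          
                   ┃>[-] app/              ┃          
                   ┃   [-] assets/         ┃          
                   ┃     [x] test.py       ┃          
                   ┃     [ ] assets/       ┃          
                   ┃       [ ] server.md   ┃          
                   ┃       [ ] index.go    ┃          
                   ┗━━━━━━━━━━━━━━━━━━━━━━━┛          
                                                      
                                                      
                                                      
                                                      


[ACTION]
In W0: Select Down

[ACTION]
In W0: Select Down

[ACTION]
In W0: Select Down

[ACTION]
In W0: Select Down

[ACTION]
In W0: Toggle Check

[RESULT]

                    ┃The algorithm manages dat┃       
                    ┃Each component implements┃       
                    ┃The architecture implemen┃       
                    ┃                         ┃       
                    ┃                         ┃       
                    ┃The framework processes m┃       
                    ┃The framework handles que┃       
                    ┃The algorithm maintains t┃       
                    ┃                         ┃       
                    ┃                         ┃       
                   ┏┗━━━━━━━━━━━━━━━━━━━━━━━━━┛       
                   ┃ CheckboxTree          ┃          
                   ┠───────────────────────┨          
                   ┃ [-] app/              ┃          
                   ┃   [-] assets/         ┃          
                   ┃     [x] test.py       ┃          
                   ┃     [-] assets/       ┃          
                   ┃>      [x] server.md   ┃          
                   ┃       [ ] index.go    ┃          
                   ┗━━━━━━━━━━━━━━━━━━━━━━━┛          
                                                      
                                                      
                                                      
                                                      
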